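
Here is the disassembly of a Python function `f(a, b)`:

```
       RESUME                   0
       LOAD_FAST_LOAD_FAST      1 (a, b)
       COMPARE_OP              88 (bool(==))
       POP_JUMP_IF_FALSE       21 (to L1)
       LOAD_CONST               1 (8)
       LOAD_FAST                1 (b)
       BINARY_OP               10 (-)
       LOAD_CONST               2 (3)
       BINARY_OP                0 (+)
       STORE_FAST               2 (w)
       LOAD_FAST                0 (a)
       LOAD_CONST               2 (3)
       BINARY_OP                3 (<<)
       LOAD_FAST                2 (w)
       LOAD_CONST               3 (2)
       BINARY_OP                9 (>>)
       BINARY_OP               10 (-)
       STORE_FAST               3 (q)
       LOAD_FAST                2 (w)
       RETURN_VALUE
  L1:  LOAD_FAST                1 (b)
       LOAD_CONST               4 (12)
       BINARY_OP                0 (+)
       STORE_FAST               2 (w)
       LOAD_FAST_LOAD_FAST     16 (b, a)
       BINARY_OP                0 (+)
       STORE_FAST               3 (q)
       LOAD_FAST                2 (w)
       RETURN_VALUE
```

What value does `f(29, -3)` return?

LOAD_FAST_LOAD_FAST a,b → push 29,-3. Stack: [29, -3]
COMPARE_OP bool(==) → 29 vs -3 = False. Stack: [False]
POP_JUMP_IF_FALSE → pop False; jump. Stack: []
LOAD_FAST b → push -3. Stack: [-3]
LOAD_CONST → push 12. Stack: [-3, 12]
BINARY_OP + → -3 + 12 = 9. Stack: [9]
STORE_FAST w → w=9. Stack: []
LOAD_FAST_LOAD_FAST b,a → push -3,29. Stack: [-3, 29]
BINARY_OP + → -3 + 29 = 26. Stack: [26]
STORE_FAST q → q=26. Stack: []
LOAD_FAST w → push 9. Stack: [9]
RETURN_VALUE → return 9.

9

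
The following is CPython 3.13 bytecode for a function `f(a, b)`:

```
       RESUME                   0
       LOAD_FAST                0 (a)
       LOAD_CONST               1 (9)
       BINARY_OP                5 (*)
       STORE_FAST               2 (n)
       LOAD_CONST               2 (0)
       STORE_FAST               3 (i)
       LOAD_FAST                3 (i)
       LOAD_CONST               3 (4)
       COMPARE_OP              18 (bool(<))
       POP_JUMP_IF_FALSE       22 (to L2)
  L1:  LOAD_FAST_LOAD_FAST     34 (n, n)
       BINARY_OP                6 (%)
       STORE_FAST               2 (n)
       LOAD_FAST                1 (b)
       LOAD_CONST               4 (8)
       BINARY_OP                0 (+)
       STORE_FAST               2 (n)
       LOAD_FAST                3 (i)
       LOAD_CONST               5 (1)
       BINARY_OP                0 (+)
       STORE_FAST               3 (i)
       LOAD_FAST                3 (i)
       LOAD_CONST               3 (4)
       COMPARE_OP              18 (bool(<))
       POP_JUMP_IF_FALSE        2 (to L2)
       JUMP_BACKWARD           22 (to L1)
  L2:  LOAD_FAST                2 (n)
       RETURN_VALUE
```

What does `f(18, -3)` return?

LOAD_FAST a → push 18
LOAD_CONST → push 9
BINARY_OP * → 18 * 9 = 162
STORE_FAST n → n=162
LOAD_CONST → push 0
STORE_FAST i → i=0
LOAD_FAST i → push 0
LOAD_CONST → push 4
COMPARE_OP bool(<) → 0 vs 4 = True
POP_JUMP_IF_FALSE → pop True; no jump
LOAD_FAST_LOAD_FAST n,n → push 162,162
BINARY_OP % → 162 % 162 = 0
STORE_FAST n → n=0
LOAD_FAST b → push -3
LOAD_CONST → push 8
BINARY_OP + → -3 + 8 = 5
STORE_FAST n → n=5
LOAD_FAST i → push 0
LOAD_CONST → push 1
BINARY_OP + → 0 + 1 = 1
STORE_FAST i → i=1
LOAD_FAST i → push 1
LOAD_CONST → push 4
COMPARE_OP bool(<) → 1 vs 4 = True
POP_JUMP_IF_FALSE → pop True; no jump
LOAD_FAST_LOAD_FAST n,n → push 5,5
BINARY_OP % → 5 % 5 = 0
STORE_FAST n → n=0
LOAD_FAST b → push -3
LOAD_CONST → push 8
BINARY_OP + → -3 + 8 = 5
STORE_FAST n → n=5
LOAD_FAST i → push 1
LOAD_CONST → push 1
BINARY_OP + → 1 + 1 = 2
STORE_FAST i → i=2
LOAD_FAST i → push 2
LOAD_CONST → push 4
COMPARE_OP bool(<) → 2 vs 4 = True
POP_JUMP_IF_FALSE → pop True; no jump
LOAD_FAST_LOAD_FAST n,n → push 5,5
BINARY_OP % → 5 % 5 = 0
STORE_FAST n → n=0
LOAD_FAST b → push -3
LOAD_CONST → push 8
BINARY_OP + → -3 + 8 = 5
STORE_FAST n → n=5
LOAD_FAST i → push 2
LOAD_CONST → push 1
BINARY_OP + → 2 + 1 = 3
STORE_FAST i → i=3
LOAD_FAST i → push 3
LOAD_CONST → push 4
COMPARE_OP bool(<) → 3 vs 4 = True
POP_JUMP_IF_FALSE → pop True; no jump
LOAD_FAST_LOAD_FAST n,n → push 5,5
BINARY_OP % → 5 % 5 = 0
STORE_FAST n → n=0
LOAD_FAST b → push -3
LOAD_CONST → push 8
BINARY_OP + → -3 + 8 = 5
STORE_FAST n → n=5
LOAD_FAST i → push 3
LOAD_CONST → push 1
BINARY_OP + → 3 + 1 = 4
STORE_FAST i → i=4
LOAD_FAST i → push 4
LOAD_CONST → push 4
COMPARE_OP bool(<) → 4 vs 4 = False
POP_JUMP_IF_FALSE → pop False; jump
LOAD_FAST n → push 5
RETURN_VALUE → return 5.

5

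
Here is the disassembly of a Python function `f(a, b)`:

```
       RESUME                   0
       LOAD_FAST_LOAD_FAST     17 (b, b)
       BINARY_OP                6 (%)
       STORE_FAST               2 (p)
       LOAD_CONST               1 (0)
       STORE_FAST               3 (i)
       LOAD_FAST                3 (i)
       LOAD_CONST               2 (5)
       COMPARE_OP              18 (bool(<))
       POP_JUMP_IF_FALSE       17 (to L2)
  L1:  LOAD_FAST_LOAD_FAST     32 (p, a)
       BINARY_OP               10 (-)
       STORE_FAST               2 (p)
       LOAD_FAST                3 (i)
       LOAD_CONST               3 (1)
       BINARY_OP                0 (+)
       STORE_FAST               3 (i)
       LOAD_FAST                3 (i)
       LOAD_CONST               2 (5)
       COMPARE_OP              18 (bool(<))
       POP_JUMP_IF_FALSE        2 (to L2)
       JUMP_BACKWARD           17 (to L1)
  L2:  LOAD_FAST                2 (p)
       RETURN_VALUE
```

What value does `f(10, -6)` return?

LOAD_FAST_LOAD_FAST b,b → push -6,-6
BINARY_OP % → -6 % -6 = 0
STORE_FAST p → p=0
LOAD_CONST → push 0
STORE_FAST i → i=0
LOAD_FAST i → push 0
LOAD_CONST → push 5
COMPARE_OP bool(<) → 0 vs 5 = True
POP_JUMP_IF_FALSE → pop True; no jump
LOAD_FAST_LOAD_FAST p,a → push 0,10
BINARY_OP - → 0 - 10 = -10
STORE_FAST p → p=-10
LOAD_FAST i → push 0
LOAD_CONST → push 1
BINARY_OP + → 0 + 1 = 1
STORE_FAST i → i=1
LOAD_FAST i → push 1
LOAD_CONST → push 5
COMPARE_OP bool(<) → 1 vs 5 = True
POP_JUMP_IF_FALSE → pop True; no jump
LOAD_FAST_LOAD_FAST p,a → push -10,10
BINARY_OP - → -10 - 10 = -20
STORE_FAST p → p=-20
LOAD_FAST i → push 1
LOAD_CONST → push 1
BINARY_OP + → 1 + 1 = 2
STORE_FAST i → i=2
LOAD_FAST i → push 2
LOAD_CONST → push 5
COMPARE_OP bool(<) → 2 vs 5 = True
POP_JUMP_IF_FALSE → pop True; no jump
LOAD_FAST_LOAD_FAST p,a → push -20,10
BINARY_OP - → -20 - 10 = -30
STORE_FAST p → p=-30
LOAD_FAST i → push 2
LOAD_CONST → push 1
BINARY_OP + → 2 + 1 = 3
STORE_FAST i → i=3
LOAD_FAST i → push 3
LOAD_CONST → push 5
COMPARE_OP bool(<) → 3 vs 5 = True
POP_JUMP_IF_FALSE → pop True; no jump
LOAD_FAST_LOAD_FAST p,a → push -30,10
BINARY_OP - → -30 - 10 = -40
STORE_FAST p → p=-40
LOAD_FAST i → push 3
LOAD_CONST → push 1
BINARY_OP + → 3 + 1 = 4
STORE_FAST i → i=4
LOAD_FAST i → push 4
LOAD_CONST → push 5
COMPARE_OP bool(<) → 4 vs 5 = True
POP_JUMP_IF_FALSE → pop True; no jump
LOAD_FAST_LOAD_FAST p,a → push -40,10
BINARY_OP - → -40 - 10 = -50
STORE_FAST p → p=-50
LOAD_FAST i → push 4
LOAD_CONST → push 1
BINARY_OP + → 4 + 1 = 5
STORE_FAST i → i=5
LOAD_FAST i → push 5
LOAD_CONST → push 5
COMPARE_OP bool(<) → 5 vs 5 = False
POP_JUMP_IF_FALSE → pop False; jump
LOAD_FAST p → push -50
RETURN_VALUE → return -50.

-50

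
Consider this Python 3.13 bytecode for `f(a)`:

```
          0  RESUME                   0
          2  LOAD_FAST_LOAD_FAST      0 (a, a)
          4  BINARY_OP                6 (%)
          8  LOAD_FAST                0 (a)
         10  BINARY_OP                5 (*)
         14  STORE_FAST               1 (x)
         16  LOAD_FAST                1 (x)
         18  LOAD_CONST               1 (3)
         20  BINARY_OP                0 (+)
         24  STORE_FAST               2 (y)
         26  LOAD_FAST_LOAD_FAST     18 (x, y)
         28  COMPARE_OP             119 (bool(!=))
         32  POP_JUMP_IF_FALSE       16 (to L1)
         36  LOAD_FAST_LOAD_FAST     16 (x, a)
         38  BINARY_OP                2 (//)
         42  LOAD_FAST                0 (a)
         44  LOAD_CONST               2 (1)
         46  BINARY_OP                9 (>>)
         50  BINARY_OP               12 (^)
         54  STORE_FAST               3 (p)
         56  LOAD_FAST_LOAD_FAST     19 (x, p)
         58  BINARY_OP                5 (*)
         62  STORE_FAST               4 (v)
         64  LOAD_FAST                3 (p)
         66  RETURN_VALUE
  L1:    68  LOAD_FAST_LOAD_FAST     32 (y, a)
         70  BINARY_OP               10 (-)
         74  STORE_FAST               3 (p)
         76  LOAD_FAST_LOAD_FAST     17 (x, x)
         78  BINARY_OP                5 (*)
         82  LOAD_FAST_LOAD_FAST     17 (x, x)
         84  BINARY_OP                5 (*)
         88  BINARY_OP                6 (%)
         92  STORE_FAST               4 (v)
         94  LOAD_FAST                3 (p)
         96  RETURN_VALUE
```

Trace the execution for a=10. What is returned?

5

LOAD_FAST_LOAD_FAST a,a → push 10,10. Stack: [10, 10]
BINARY_OP % → 10 % 10 = 0. Stack: [0]
LOAD_FAST a → push 10. Stack: [0, 10]
BINARY_OP * → 0 * 10 = 0. Stack: [0]
STORE_FAST x → x=0. Stack: []
LOAD_FAST x → push 0. Stack: [0]
LOAD_CONST → push 3. Stack: [0, 3]
BINARY_OP + → 0 + 3 = 3. Stack: [3]
STORE_FAST y → y=3. Stack: []
LOAD_FAST_LOAD_FAST x,y → push 0,3. Stack: [0, 3]
COMPARE_OP bool(!=) → 0 vs 3 = True. Stack: [True]
POP_JUMP_IF_FALSE → pop True; no jump. Stack: []
LOAD_FAST_LOAD_FAST x,a → push 0,10. Stack: [0, 10]
BINARY_OP // → 0 // 10 = 0. Stack: [0]
LOAD_FAST a → push 10. Stack: [0, 10]
LOAD_CONST → push 1. Stack: [0, 10, 1]
BINARY_OP >> → 10 >> 1 = 5. Stack: [0, 5]
BINARY_OP ^ → 0 ^ 5 = 5. Stack: [5]
STORE_FAST p → p=5. Stack: []
LOAD_FAST_LOAD_FAST x,p → push 0,5. Stack: [0, 5]
BINARY_OP * → 0 * 5 = 0. Stack: [0]
STORE_FAST v → v=0. Stack: []
LOAD_FAST p → push 5. Stack: [5]
RETURN_VALUE → return 5.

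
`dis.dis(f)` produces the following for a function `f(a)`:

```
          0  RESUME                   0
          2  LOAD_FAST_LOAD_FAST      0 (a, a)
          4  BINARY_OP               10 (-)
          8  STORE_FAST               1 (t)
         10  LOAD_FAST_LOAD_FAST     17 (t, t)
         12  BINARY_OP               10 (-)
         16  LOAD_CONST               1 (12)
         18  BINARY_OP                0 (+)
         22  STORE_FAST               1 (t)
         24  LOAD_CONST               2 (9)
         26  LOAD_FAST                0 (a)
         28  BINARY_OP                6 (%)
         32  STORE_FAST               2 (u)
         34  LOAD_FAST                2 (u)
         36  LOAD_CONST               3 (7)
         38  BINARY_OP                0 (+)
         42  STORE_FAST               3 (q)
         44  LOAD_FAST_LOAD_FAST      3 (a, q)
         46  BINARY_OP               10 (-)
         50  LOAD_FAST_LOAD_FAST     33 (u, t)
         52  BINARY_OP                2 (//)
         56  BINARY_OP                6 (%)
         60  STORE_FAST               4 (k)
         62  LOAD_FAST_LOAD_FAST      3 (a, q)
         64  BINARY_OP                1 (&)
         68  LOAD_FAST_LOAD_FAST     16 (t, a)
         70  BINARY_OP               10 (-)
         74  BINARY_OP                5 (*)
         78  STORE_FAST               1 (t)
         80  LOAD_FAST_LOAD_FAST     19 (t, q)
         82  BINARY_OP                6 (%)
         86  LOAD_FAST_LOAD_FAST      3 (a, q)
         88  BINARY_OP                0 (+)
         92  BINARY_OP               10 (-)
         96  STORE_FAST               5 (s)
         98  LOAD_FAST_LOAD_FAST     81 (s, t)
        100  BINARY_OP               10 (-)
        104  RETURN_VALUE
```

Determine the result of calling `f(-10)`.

LOAD_FAST_LOAD_FAST a,a → push -10,-10. Stack: [-10, -10]
BINARY_OP - → -10 - -10 = 0. Stack: [0]
STORE_FAST t → t=0. Stack: []
LOAD_FAST_LOAD_FAST t,t → push 0,0. Stack: [0, 0]
BINARY_OP - → 0 - 0 = 0. Stack: [0]
LOAD_CONST → push 12. Stack: [0, 12]
BINARY_OP + → 0 + 12 = 12. Stack: [12]
STORE_FAST t → t=12. Stack: []
LOAD_CONST → push 9. Stack: [9]
LOAD_FAST a → push -10. Stack: [9, -10]
BINARY_OP % → 9 % -10 = -1. Stack: [-1]
STORE_FAST u → u=-1. Stack: []
LOAD_FAST u → push -1. Stack: [-1]
LOAD_CONST → push 7. Stack: [-1, 7]
BINARY_OP + → -1 + 7 = 6. Stack: [6]
STORE_FAST q → q=6. Stack: []
LOAD_FAST_LOAD_FAST a,q → push -10,6. Stack: [-10, 6]
BINARY_OP - → -10 - 6 = -16. Stack: [-16]
LOAD_FAST_LOAD_FAST u,t → push -1,12. Stack: [-16, -1, 12]
BINARY_OP // → -1 // 12 = -1. Stack: [-16, -1]
BINARY_OP % → -16 % -1 = 0. Stack: [0]
STORE_FAST k → k=0. Stack: []
LOAD_FAST_LOAD_FAST a,q → push -10,6. Stack: [-10, 6]
BINARY_OP & → -10 & 6 = 6. Stack: [6]
LOAD_FAST_LOAD_FAST t,a → push 12,-10. Stack: [6, 12, -10]
BINARY_OP - → 12 - -10 = 22. Stack: [6, 22]
BINARY_OP * → 6 * 22 = 132. Stack: [132]
STORE_FAST t → t=132. Stack: []
LOAD_FAST_LOAD_FAST t,q → push 132,6. Stack: [132, 6]
BINARY_OP % → 132 % 6 = 0. Stack: [0]
LOAD_FAST_LOAD_FAST a,q → push -10,6. Stack: [0, -10, 6]
BINARY_OP + → -10 + 6 = -4. Stack: [0, -4]
BINARY_OP - → 0 - -4 = 4. Stack: [4]
STORE_FAST s → s=4. Stack: []
LOAD_FAST_LOAD_FAST s,t → push 4,132. Stack: [4, 132]
BINARY_OP - → 4 - 132 = -128. Stack: [-128]
RETURN_VALUE → return -128.

-128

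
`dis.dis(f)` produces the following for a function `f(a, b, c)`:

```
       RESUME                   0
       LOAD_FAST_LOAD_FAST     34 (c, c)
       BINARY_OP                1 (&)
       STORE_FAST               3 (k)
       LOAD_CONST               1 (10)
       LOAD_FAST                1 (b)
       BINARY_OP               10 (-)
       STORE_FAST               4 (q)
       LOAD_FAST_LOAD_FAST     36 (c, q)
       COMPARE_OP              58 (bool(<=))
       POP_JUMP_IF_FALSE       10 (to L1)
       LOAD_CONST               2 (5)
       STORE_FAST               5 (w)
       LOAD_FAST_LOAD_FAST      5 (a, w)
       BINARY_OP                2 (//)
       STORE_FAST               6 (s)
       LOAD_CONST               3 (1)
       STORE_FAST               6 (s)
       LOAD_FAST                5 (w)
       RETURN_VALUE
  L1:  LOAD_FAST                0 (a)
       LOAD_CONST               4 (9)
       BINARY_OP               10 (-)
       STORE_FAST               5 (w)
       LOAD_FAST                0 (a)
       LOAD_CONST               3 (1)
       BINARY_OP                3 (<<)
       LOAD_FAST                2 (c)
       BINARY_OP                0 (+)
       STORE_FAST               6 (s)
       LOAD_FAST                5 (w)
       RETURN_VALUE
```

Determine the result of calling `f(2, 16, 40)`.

-7

LOAD_FAST_LOAD_FAST c,c → push 40,40. Stack: [40, 40]
BINARY_OP & → 40 & 40 = 40. Stack: [40]
STORE_FAST k → k=40. Stack: []
LOAD_CONST → push 10. Stack: [10]
LOAD_FAST b → push 16. Stack: [10, 16]
BINARY_OP - → 10 - 16 = -6. Stack: [-6]
STORE_FAST q → q=-6. Stack: []
LOAD_FAST_LOAD_FAST c,q → push 40,-6. Stack: [40, -6]
COMPARE_OP bool(<=) → 40 vs -6 = False. Stack: [False]
POP_JUMP_IF_FALSE → pop False; jump. Stack: []
LOAD_FAST a → push 2. Stack: [2]
LOAD_CONST → push 9. Stack: [2, 9]
BINARY_OP - → 2 - 9 = -7. Stack: [-7]
STORE_FAST w → w=-7. Stack: []
LOAD_FAST a → push 2. Stack: [2]
LOAD_CONST → push 1. Stack: [2, 1]
BINARY_OP << → 2 << 1 = 4. Stack: [4]
LOAD_FAST c → push 40. Stack: [4, 40]
BINARY_OP + → 4 + 40 = 44. Stack: [44]
STORE_FAST s → s=44. Stack: []
LOAD_FAST w → push -7. Stack: [-7]
RETURN_VALUE → return -7.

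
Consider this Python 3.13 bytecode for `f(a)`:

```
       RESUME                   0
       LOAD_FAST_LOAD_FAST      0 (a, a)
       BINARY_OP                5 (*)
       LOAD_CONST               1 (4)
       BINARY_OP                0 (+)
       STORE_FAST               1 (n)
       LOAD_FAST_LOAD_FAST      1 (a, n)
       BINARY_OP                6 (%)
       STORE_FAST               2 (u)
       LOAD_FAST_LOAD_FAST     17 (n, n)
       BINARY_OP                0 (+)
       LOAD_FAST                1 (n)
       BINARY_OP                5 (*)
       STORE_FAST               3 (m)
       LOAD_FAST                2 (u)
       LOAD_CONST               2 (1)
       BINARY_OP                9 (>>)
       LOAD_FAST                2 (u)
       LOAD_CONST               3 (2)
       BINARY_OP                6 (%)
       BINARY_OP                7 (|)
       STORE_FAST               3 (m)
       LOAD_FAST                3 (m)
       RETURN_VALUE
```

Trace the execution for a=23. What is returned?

11

LOAD_FAST_LOAD_FAST a,a → push 23,23. Stack: [23, 23]
BINARY_OP * → 23 * 23 = 529. Stack: [529]
LOAD_CONST → push 4. Stack: [529, 4]
BINARY_OP + → 529 + 4 = 533. Stack: [533]
STORE_FAST n → n=533. Stack: []
LOAD_FAST_LOAD_FAST a,n → push 23,533. Stack: [23, 533]
BINARY_OP % → 23 % 533 = 23. Stack: [23]
STORE_FAST u → u=23. Stack: []
LOAD_FAST_LOAD_FAST n,n → push 533,533. Stack: [533, 533]
BINARY_OP + → 533 + 533 = 1066. Stack: [1066]
LOAD_FAST n → push 533. Stack: [1066, 533]
BINARY_OP * → 1066 * 533 = 568178. Stack: [568178]
STORE_FAST m → m=568178. Stack: []
LOAD_FAST u → push 23. Stack: [23]
LOAD_CONST → push 1. Stack: [23, 1]
BINARY_OP >> → 23 >> 1 = 11. Stack: [11]
LOAD_FAST u → push 23. Stack: [11, 23]
LOAD_CONST → push 2. Stack: [11, 23, 2]
BINARY_OP % → 23 % 2 = 1. Stack: [11, 1]
BINARY_OP | → 11 | 1 = 11. Stack: [11]
STORE_FAST m → m=11. Stack: []
LOAD_FAST m → push 11. Stack: [11]
RETURN_VALUE → return 11.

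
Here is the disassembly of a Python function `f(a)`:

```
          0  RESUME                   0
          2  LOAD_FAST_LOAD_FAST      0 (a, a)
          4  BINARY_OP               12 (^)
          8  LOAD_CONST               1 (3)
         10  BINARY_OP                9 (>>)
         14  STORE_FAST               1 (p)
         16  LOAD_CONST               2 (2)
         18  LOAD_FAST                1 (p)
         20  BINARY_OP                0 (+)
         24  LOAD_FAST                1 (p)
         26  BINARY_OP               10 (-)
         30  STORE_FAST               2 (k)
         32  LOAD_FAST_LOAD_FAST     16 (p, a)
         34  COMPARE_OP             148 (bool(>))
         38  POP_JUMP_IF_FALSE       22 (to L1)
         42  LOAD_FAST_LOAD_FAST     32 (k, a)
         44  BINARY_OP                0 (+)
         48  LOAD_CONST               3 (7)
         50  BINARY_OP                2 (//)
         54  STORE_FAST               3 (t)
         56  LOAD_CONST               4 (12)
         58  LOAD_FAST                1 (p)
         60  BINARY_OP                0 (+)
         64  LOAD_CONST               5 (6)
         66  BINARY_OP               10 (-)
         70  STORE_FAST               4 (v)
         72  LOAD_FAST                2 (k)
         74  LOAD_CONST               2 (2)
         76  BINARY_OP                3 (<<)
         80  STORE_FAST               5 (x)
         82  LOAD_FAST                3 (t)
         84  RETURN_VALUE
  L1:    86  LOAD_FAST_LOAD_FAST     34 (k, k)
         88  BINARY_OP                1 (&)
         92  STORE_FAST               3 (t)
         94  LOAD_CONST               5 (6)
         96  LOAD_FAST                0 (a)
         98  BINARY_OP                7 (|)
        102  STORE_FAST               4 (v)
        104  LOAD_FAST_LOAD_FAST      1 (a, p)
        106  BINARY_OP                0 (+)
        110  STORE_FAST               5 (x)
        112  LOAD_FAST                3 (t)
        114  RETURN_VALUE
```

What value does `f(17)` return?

2

LOAD_FAST_LOAD_FAST a,a → push 17,17. Stack: [17, 17]
BINARY_OP ^ → 17 ^ 17 = 0. Stack: [0]
LOAD_CONST → push 3. Stack: [0, 3]
BINARY_OP >> → 0 >> 3 = 0. Stack: [0]
STORE_FAST p → p=0. Stack: []
LOAD_CONST → push 2. Stack: [2]
LOAD_FAST p → push 0. Stack: [2, 0]
BINARY_OP + → 2 + 0 = 2. Stack: [2]
LOAD_FAST p → push 0. Stack: [2, 0]
BINARY_OP - → 2 - 0 = 2. Stack: [2]
STORE_FAST k → k=2. Stack: []
LOAD_FAST_LOAD_FAST p,a → push 0,17. Stack: [0, 17]
COMPARE_OP bool(>) → 0 vs 17 = False. Stack: [False]
POP_JUMP_IF_FALSE → pop False; jump. Stack: []
LOAD_FAST_LOAD_FAST k,k → push 2,2. Stack: [2, 2]
BINARY_OP & → 2 & 2 = 2. Stack: [2]
STORE_FAST t → t=2. Stack: []
LOAD_CONST → push 6. Stack: [6]
LOAD_FAST a → push 17. Stack: [6, 17]
BINARY_OP | → 6 | 17 = 23. Stack: [23]
STORE_FAST v → v=23. Stack: []
LOAD_FAST_LOAD_FAST a,p → push 17,0. Stack: [17, 0]
BINARY_OP + → 17 + 0 = 17. Stack: [17]
STORE_FAST x → x=17. Stack: []
LOAD_FAST t → push 2. Stack: [2]
RETURN_VALUE → return 2.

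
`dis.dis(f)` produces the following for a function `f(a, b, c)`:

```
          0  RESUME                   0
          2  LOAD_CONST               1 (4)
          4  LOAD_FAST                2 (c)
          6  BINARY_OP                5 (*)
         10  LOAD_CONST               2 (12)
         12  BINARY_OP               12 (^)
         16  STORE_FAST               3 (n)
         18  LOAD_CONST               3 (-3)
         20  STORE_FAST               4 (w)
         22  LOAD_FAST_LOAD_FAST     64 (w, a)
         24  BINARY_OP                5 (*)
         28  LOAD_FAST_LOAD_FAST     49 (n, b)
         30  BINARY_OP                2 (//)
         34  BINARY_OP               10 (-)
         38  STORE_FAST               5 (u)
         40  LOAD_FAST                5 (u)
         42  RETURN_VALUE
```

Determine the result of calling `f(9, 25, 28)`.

LOAD_CONST → push 4. Stack: [4]
LOAD_FAST c → push 28. Stack: [4, 28]
BINARY_OP * → 4 * 28 = 112. Stack: [112]
LOAD_CONST → push 12. Stack: [112, 12]
BINARY_OP ^ → 112 ^ 12 = 124. Stack: [124]
STORE_FAST n → n=124. Stack: []
LOAD_CONST → push -3. Stack: [-3]
STORE_FAST w → w=-3. Stack: []
LOAD_FAST_LOAD_FAST w,a → push -3,9. Stack: [-3, 9]
BINARY_OP * → -3 * 9 = -27. Stack: [-27]
LOAD_FAST_LOAD_FAST n,b → push 124,25. Stack: [-27, 124, 25]
BINARY_OP // → 124 // 25 = 4. Stack: [-27, 4]
BINARY_OP - → -27 - 4 = -31. Stack: [-31]
STORE_FAST u → u=-31. Stack: []
LOAD_FAST u → push -31. Stack: [-31]
RETURN_VALUE → return -31.

-31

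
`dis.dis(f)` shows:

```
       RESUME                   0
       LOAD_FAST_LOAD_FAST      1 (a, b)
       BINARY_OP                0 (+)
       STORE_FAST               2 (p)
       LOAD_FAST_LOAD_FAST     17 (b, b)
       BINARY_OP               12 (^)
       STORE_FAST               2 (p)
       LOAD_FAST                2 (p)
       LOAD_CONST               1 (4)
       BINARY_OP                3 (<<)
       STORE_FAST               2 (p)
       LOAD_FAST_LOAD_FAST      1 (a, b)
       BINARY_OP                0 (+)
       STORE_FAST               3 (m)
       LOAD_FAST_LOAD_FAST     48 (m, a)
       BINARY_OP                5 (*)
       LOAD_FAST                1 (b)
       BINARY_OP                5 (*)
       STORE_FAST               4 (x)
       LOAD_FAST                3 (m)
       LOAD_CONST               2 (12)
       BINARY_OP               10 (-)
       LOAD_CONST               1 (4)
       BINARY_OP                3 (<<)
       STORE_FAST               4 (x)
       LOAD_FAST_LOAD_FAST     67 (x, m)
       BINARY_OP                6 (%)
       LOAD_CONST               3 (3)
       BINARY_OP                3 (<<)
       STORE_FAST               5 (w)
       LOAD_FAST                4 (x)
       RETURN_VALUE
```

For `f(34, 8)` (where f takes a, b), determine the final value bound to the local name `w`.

LOAD_FAST_LOAD_FAST a,b → push 34,8. Stack: [34, 8]
BINARY_OP + → 34 + 8 = 42. Stack: [42]
STORE_FAST p → p=42. Stack: []
LOAD_FAST_LOAD_FAST b,b → push 8,8. Stack: [8, 8]
BINARY_OP ^ → 8 ^ 8 = 0. Stack: [0]
STORE_FAST p → p=0. Stack: []
LOAD_FAST p → push 0. Stack: [0]
LOAD_CONST → push 4. Stack: [0, 4]
BINARY_OP << → 0 << 4 = 0. Stack: [0]
STORE_FAST p → p=0. Stack: []
LOAD_FAST_LOAD_FAST a,b → push 34,8. Stack: [34, 8]
BINARY_OP + → 34 + 8 = 42. Stack: [42]
STORE_FAST m → m=42. Stack: []
LOAD_FAST_LOAD_FAST m,a → push 42,34. Stack: [42, 34]
BINARY_OP * → 42 * 34 = 1428. Stack: [1428]
LOAD_FAST b → push 8. Stack: [1428, 8]
BINARY_OP * → 1428 * 8 = 11424. Stack: [11424]
STORE_FAST x → x=11424. Stack: []
LOAD_FAST m → push 42. Stack: [42]
LOAD_CONST → push 12. Stack: [42, 12]
BINARY_OP - → 42 - 12 = 30. Stack: [30]
LOAD_CONST → push 4. Stack: [30, 4]
BINARY_OP << → 30 << 4 = 480. Stack: [480]
STORE_FAST x → x=480. Stack: []
LOAD_FAST_LOAD_FAST x,m → push 480,42. Stack: [480, 42]
BINARY_OP % → 480 % 42 = 18. Stack: [18]
LOAD_CONST → push 3. Stack: [18, 3]
BINARY_OP << → 18 << 3 = 144. Stack: [144]
STORE_FAST w → w=144. Stack: []
LOAD_FAST x → push 480. Stack: [480]
RETURN_VALUE → return 480.

144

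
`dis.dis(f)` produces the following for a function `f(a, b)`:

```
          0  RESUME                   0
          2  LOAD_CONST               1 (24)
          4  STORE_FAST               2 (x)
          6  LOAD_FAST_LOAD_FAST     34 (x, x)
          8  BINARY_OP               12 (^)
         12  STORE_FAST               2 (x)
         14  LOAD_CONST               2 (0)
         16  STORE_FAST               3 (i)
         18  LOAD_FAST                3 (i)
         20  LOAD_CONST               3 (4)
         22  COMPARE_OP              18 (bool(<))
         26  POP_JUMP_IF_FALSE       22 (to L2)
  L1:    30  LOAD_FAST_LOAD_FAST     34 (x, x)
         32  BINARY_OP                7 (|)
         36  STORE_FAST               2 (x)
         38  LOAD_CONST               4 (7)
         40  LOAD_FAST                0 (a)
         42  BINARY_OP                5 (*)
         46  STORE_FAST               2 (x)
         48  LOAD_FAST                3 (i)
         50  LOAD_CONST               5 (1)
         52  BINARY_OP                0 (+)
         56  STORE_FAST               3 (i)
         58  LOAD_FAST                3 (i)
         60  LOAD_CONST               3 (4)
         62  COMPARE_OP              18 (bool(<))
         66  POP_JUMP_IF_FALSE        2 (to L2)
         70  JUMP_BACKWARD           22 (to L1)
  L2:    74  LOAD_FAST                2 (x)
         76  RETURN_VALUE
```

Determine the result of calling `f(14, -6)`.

LOAD_CONST → push 24
STORE_FAST x → x=24
LOAD_FAST_LOAD_FAST x,x → push 24,24
BINARY_OP ^ → 24 ^ 24 = 0
STORE_FAST x → x=0
LOAD_CONST → push 0
STORE_FAST i → i=0
LOAD_FAST i → push 0
LOAD_CONST → push 4
COMPARE_OP bool(<) → 0 vs 4 = True
POP_JUMP_IF_FALSE → pop True; no jump
LOAD_FAST_LOAD_FAST x,x → push 0,0
BINARY_OP | → 0 | 0 = 0
STORE_FAST x → x=0
LOAD_CONST → push 7
LOAD_FAST a → push 14
BINARY_OP * → 7 * 14 = 98
STORE_FAST x → x=98
LOAD_FAST i → push 0
LOAD_CONST → push 1
BINARY_OP + → 0 + 1 = 1
STORE_FAST i → i=1
LOAD_FAST i → push 1
LOAD_CONST → push 4
COMPARE_OP bool(<) → 1 vs 4 = True
POP_JUMP_IF_FALSE → pop True; no jump
LOAD_FAST_LOAD_FAST x,x → push 98,98
BINARY_OP | → 98 | 98 = 98
STORE_FAST x → x=98
LOAD_CONST → push 7
LOAD_FAST a → push 14
BINARY_OP * → 7 * 14 = 98
STORE_FAST x → x=98
LOAD_FAST i → push 1
LOAD_CONST → push 1
BINARY_OP + → 1 + 1 = 2
STORE_FAST i → i=2
LOAD_FAST i → push 2
LOAD_CONST → push 4
COMPARE_OP bool(<) → 2 vs 4 = True
POP_JUMP_IF_FALSE → pop True; no jump
LOAD_FAST_LOAD_FAST x,x → push 98,98
BINARY_OP | → 98 | 98 = 98
STORE_FAST x → x=98
LOAD_CONST → push 7
LOAD_FAST a → push 14
BINARY_OP * → 7 * 14 = 98
STORE_FAST x → x=98
LOAD_FAST i → push 2
LOAD_CONST → push 1
BINARY_OP + → 2 + 1 = 3
STORE_FAST i → i=3
LOAD_FAST i → push 3
LOAD_CONST → push 4
COMPARE_OP bool(<) → 3 vs 4 = True
POP_JUMP_IF_FALSE → pop True; no jump
LOAD_FAST_LOAD_FAST x,x → push 98,98
BINARY_OP | → 98 | 98 = 98
STORE_FAST x → x=98
LOAD_CONST → push 7
LOAD_FAST a → push 14
BINARY_OP * → 7 * 14 = 98
STORE_FAST x → x=98
LOAD_FAST i → push 3
LOAD_CONST → push 1
BINARY_OP + → 3 + 1 = 4
STORE_FAST i → i=4
LOAD_FAST i → push 4
LOAD_CONST → push 4
COMPARE_OP bool(<) → 4 vs 4 = False
POP_JUMP_IF_FALSE → pop False; jump
LOAD_FAST x → push 98
RETURN_VALUE → return 98.

98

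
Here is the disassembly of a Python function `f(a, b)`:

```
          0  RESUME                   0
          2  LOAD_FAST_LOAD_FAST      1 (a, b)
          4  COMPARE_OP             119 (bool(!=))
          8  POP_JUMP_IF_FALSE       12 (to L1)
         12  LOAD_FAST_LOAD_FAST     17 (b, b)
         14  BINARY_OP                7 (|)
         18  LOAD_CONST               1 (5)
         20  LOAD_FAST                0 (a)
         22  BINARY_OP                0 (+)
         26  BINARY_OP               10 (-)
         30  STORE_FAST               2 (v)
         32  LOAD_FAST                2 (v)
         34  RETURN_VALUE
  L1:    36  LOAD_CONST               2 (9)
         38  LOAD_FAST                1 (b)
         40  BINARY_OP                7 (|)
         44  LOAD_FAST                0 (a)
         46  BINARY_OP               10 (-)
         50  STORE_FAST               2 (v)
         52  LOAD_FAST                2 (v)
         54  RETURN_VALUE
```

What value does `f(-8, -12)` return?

-9

LOAD_FAST_LOAD_FAST a,b → push -8,-12. Stack: [-8, -12]
COMPARE_OP bool(!=) → -8 vs -12 = True. Stack: [True]
POP_JUMP_IF_FALSE → pop True; no jump. Stack: []
LOAD_FAST_LOAD_FAST b,b → push -12,-12. Stack: [-12, -12]
BINARY_OP | → -12 | -12 = -12. Stack: [-12]
LOAD_CONST → push 5. Stack: [-12, 5]
LOAD_FAST a → push -8. Stack: [-12, 5, -8]
BINARY_OP + → 5 + -8 = -3. Stack: [-12, -3]
BINARY_OP - → -12 - -3 = -9. Stack: [-9]
STORE_FAST v → v=-9. Stack: []
LOAD_FAST v → push -9. Stack: [-9]
RETURN_VALUE → return -9.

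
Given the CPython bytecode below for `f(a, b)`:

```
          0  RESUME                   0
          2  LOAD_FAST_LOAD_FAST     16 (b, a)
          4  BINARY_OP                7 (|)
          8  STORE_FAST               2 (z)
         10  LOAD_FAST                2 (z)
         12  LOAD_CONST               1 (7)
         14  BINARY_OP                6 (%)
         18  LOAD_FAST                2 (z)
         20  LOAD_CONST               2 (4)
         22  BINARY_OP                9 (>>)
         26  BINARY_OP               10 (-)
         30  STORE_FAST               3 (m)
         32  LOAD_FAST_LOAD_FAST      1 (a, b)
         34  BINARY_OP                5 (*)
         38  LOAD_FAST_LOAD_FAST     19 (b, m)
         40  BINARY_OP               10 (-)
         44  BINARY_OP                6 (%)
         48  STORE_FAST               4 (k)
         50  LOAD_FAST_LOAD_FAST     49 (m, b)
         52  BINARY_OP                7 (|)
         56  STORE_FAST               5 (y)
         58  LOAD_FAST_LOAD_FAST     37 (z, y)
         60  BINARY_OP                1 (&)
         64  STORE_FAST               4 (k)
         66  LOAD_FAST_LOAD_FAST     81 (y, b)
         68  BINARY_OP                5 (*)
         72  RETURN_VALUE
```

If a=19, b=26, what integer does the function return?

806

LOAD_FAST_LOAD_FAST b,a → push 26,19. Stack: [26, 19]
BINARY_OP | → 26 | 19 = 27. Stack: [27]
STORE_FAST z → z=27. Stack: []
LOAD_FAST z → push 27. Stack: [27]
LOAD_CONST → push 7. Stack: [27, 7]
BINARY_OP % → 27 % 7 = 6. Stack: [6]
LOAD_FAST z → push 27. Stack: [6, 27]
LOAD_CONST → push 4. Stack: [6, 27, 4]
BINARY_OP >> → 27 >> 4 = 1. Stack: [6, 1]
BINARY_OP - → 6 - 1 = 5. Stack: [5]
STORE_FAST m → m=5. Stack: []
LOAD_FAST_LOAD_FAST a,b → push 19,26. Stack: [19, 26]
BINARY_OP * → 19 * 26 = 494. Stack: [494]
LOAD_FAST_LOAD_FAST b,m → push 26,5. Stack: [494, 26, 5]
BINARY_OP - → 26 - 5 = 21. Stack: [494, 21]
BINARY_OP % → 494 % 21 = 11. Stack: [11]
STORE_FAST k → k=11. Stack: []
LOAD_FAST_LOAD_FAST m,b → push 5,26. Stack: [5, 26]
BINARY_OP | → 5 | 26 = 31. Stack: [31]
STORE_FAST y → y=31. Stack: []
LOAD_FAST_LOAD_FAST z,y → push 27,31. Stack: [27, 31]
BINARY_OP & → 27 & 31 = 27. Stack: [27]
STORE_FAST k → k=27. Stack: []
LOAD_FAST_LOAD_FAST y,b → push 31,26. Stack: [31, 26]
BINARY_OP * → 31 * 26 = 806. Stack: [806]
RETURN_VALUE → return 806.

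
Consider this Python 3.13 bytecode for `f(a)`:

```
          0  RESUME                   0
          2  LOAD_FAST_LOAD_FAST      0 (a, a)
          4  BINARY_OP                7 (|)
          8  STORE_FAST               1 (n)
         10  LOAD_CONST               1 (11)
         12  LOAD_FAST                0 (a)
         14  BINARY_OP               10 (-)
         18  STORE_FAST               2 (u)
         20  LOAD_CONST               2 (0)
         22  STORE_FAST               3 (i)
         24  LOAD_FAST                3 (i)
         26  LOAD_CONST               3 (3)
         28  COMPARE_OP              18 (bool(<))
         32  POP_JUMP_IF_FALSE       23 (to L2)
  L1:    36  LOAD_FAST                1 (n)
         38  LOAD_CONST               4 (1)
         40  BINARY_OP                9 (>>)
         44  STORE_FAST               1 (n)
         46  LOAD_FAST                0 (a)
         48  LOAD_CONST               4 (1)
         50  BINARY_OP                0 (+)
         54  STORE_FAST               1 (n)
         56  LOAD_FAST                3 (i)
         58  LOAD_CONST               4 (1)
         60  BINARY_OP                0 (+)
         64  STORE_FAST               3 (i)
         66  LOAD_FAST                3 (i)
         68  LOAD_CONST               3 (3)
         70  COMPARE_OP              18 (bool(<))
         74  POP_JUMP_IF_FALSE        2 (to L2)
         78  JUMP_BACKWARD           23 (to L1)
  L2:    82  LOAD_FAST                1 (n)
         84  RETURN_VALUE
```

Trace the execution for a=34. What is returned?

35

LOAD_FAST_LOAD_FAST a,a → push 34,34. Stack: [34, 34]
BINARY_OP | → 34 | 34 = 34. Stack: [34]
STORE_FAST n → n=34. Stack: []
LOAD_CONST → push 11. Stack: [11]
LOAD_FAST a → push 34. Stack: [11, 34]
BINARY_OP - → 11 - 34 = -23. Stack: [-23]
STORE_FAST u → u=-23. Stack: []
LOAD_CONST → push 0. Stack: [0]
STORE_FAST i → i=0. Stack: []
LOAD_FAST i → push 0. Stack: [0]
LOAD_CONST → push 3. Stack: [0, 3]
COMPARE_OP bool(<) → 0 vs 3 = True. Stack: [True]
POP_JUMP_IF_FALSE → pop True; no jump. Stack: []
LOAD_FAST n → push 34. Stack: [34]
LOAD_CONST → push 1. Stack: [34, 1]
BINARY_OP >> → 34 >> 1 = 17. Stack: [17]
STORE_FAST n → n=17. Stack: []
LOAD_FAST a → push 34. Stack: [34]
LOAD_CONST → push 1. Stack: [34, 1]
BINARY_OP + → 34 + 1 = 35. Stack: [35]
STORE_FAST n → n=35. Stack: []
LOAD_FAST i → push 0. Stack: [0]
LOAD_CONST → push 1. Stack: [0, 1]
BINARY_OP + → 0 + 1 = 1. Stack: [1]
STORE_FAST i → i=1. Stack: []
LOAD_FAST i → push 1. Stack: [1]
LOAD_CONST → push 3. Stack: [1, 3]
COMPARE_OP bool(<) → 1 vs 3 = True. Stack: [True]
POP_JUMP_IF_FALSE → pop True; no jump. Stack: []
LOAD_FAST n → push 35. Stack: [35]
LOAD_CONST → push 1. Stack: [35, 1]
BINARY_OP >> → 35 >> 1 = 17. Stack: [17]
STORE_FAST n → n=17. Stack: []
LOAD_FAST a → push 34. Stack: [34]
LOAD_CONST → push 1. Stack: [34, 1]
BINARY_OP + → 34 + 1 = 35. Stack: [35]
STORE_FAST n → n=35. Stack: []
LOAD_FAST i → push 1. Stack: [1]
LOAD_CONST → push 1. Stack: [1, 1]
BINARY_OP + → 1 + 1 = 2. Stack: [2]
STORE_FAST i → i=2. Stack: []
LOAD_FAST i → push 2. Stack: [2]
LOAD_CONST → push 3. Stack: [2, 3]
COMPARE_OP bool(<) → 2 vs 3 = True. Stack: [True]
POP_JUMP_IF_FALSE → pop True; no jump. Stack: []
LOAD_FAST n → push 35. Stack: [35]
LOAD_CONST → push 1. Stack: [35, 1]
BINARY_OP >> → 35 >> 1 = 17. Stack: [17]
STORE_FAST n → n=17. Stack: []
LOAD_FAST a → push 34. Stack: [34]
LOAD_CONST → push 1. Stack: [34, 1]
BINARY_OP + → 34 + 1 = 35. Stack: [35]
STORE_FAST n → n=35. Stack: []
LOAD_FAST i → push 2. Stack: [2]
LOAD_CONST → push 1. Stack: [2, 1]
BINARY_OP + → 2 + 1 = 3. Stack: [3]
STORE_FAST i → i=3. Stack: []
LOAD_FAST i → push 3. Stack: [3]
LOAD_CONST → push 3. Stack: [3, 3]
COMPARE_OP bool(<) → 3 vs 3 = False. Stack: [False]
POP_JUMP_IF_FALSE → pop False; jump. Stack: []
LOAD_FAST n → push 35. Stack: [35]
RETURN_VALUE → return 35.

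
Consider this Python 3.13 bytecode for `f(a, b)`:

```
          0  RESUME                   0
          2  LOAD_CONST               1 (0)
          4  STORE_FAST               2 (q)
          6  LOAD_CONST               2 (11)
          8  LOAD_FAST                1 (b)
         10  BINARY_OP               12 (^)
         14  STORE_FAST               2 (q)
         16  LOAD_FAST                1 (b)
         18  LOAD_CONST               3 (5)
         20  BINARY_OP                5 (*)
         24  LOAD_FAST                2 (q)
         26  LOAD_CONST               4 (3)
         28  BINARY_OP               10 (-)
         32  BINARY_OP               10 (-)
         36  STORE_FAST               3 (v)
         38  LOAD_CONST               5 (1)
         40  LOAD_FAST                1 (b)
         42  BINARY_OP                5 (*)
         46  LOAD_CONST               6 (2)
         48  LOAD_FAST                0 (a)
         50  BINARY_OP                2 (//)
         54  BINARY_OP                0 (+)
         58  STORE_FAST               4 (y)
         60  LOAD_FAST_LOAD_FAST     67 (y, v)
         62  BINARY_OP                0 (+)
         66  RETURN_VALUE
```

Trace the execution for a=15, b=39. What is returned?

193

LOAD_CONST → push 0. Stack: [0]
STORE_FAST q → q=0. Stack: []
LOAD_CONST → push 11. Stack: [11]
LOAD_FAST b → push 39. Stack: [11, 39]
BINARY_OP ^ → 11 ^ 39 = 44. Stack: [44]
STORE_FAST q → q=44. Stack: []
LOAD_FAST b → push 39. Stack: [39]
LOAD_CONST → push 5. Stack: [39, 5]
BINARY_OP * → 39 * 5 = 195. Stack: [195]
LOAD_FAST q → push 44. Stack: [195, 44]
LOAD_CONST → push 3. Stack: [195, 44, 3]
BINARY_OP - → 44 - 3 = 41. Stack: [195, 41]
BINARY_OP - → 195 - 41 = 154. Stack: [154]
STORE_FAST v → v=154. Stack: []
LOAD_CONST → push 1. Stack: [1]
LOAD_FAST b → push 39. Stack: [1, 39]
BINARY_OP * → 1 * 39 = 39. Stack: [39]
LOAD_CONST → push 2. Stack: [39, 2]
LOAD_FAST a → push 15. Stack: [39, 2, 15]
BINARY_OP // → 2 // 15 = 0. Stack: [39, 0]
BINARY_OP + → 39 + 0 = 39. Stack: [39]
STORE_FAST y → y=39. Stack: []
LOAD_FAST_LOAD_FAST y,v → push 39,154. Stack: [39, 154]
BINARY_OP + → 39 + 154 = 193. Stack: [193]
RETURN_VALUE → return 193.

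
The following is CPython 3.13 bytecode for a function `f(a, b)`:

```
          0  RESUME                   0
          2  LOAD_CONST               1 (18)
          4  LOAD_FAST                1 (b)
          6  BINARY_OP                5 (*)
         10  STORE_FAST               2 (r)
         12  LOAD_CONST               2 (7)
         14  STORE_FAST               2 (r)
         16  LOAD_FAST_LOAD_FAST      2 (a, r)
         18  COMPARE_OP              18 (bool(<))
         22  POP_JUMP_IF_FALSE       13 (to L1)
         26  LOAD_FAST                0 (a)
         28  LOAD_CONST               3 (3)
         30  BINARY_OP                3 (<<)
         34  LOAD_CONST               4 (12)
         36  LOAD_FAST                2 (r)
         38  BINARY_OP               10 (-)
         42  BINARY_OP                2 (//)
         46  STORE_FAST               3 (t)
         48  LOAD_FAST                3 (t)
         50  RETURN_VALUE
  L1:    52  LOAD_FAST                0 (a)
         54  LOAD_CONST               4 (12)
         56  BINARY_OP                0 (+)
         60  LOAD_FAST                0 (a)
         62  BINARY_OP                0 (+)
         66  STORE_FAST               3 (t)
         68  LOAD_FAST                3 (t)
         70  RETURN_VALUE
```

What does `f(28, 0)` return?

68

LOAD_CONST → push 18. Stack: [18]
LOAD_FAST b → push 0. Stack: [18, 0]
BINARY_OP * → 18 * 0 = 0. Stack: [0]
STORE_FAST r → r=0. Stack: []
LOAD_CONST → push 7. Stack: [7]
STORE_FAST r → r=7. Stack: []
LOAD_FAST_LOAD_FAST a,r → push 28,7. Stack: [28, 7]
COMPARE_OP bool(<) → 28 vs 7 = False. Stack: [False]
POP_JUMP_IF_FALSE → pop False; jump. Stack: []
LOAD_FAST a → push 28. Stack: [28]
LOAD_CONST → push 12. Stack: [28, 12]
BINARY_OP + → 28 + 12 = 40. Stack: [40]
LOAD_FAST a → push 28. Stack: [40, 28]
BINARY_OP + → 40 + 28 = 68. Stack: [68]
STORE_FAST t → t=68. Stack: []
LOAD_FAST t → push 68. Stack: [68]
RETURN_VALUE → return 68.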